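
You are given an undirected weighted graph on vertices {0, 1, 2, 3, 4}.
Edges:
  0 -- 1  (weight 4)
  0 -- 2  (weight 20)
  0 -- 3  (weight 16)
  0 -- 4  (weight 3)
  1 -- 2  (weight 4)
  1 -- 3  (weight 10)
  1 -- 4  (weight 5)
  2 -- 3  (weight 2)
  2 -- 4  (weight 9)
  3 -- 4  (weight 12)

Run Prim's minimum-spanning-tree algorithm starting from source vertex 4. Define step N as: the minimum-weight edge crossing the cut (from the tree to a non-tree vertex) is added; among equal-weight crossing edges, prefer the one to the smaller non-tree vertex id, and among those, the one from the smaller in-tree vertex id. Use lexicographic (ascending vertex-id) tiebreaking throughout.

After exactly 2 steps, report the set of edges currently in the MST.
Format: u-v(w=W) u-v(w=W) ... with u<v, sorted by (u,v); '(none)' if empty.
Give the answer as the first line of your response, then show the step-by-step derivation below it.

0-1(w=4) 0-4(w=3)

step 1: add edge 0-4 (w=3); MST = {0-4(w=3)}
step 2: add edge 0-1 (w=4); MST = {0-1(w=4) 0-4(w=3)}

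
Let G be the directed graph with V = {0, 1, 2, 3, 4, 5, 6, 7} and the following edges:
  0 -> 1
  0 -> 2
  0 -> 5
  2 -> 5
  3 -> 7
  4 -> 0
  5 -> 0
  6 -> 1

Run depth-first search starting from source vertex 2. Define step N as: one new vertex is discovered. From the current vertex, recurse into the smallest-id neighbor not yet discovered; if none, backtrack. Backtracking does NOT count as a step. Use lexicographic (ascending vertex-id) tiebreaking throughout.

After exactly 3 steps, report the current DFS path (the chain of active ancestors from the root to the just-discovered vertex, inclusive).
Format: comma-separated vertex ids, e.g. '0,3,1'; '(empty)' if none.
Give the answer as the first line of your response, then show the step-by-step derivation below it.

2,5,0

step 1: discover 2; path=2; order=2
step 2: discover 5; path=2>5; order=2,5
step 3: discover 0; path=2>5>0; order=2,5,0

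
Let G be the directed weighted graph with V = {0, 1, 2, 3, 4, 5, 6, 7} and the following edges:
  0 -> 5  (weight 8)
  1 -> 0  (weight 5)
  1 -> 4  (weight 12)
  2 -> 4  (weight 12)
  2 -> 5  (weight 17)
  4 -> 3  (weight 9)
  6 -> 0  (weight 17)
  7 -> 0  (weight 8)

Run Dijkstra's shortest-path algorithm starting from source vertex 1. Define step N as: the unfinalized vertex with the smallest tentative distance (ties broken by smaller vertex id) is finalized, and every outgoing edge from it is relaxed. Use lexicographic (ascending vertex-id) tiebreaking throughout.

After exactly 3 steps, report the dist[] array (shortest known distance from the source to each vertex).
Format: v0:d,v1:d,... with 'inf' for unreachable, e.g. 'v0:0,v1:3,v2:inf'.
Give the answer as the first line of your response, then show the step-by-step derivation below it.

v0:5,v1:0,v2:inf,v3:21,v4:12,v5:13,v6:inf,v7:inf

step 1: dist = v0:5,v1:0,v2:inf,v3:inf,v4:12,v5:inf,v6:inf,v7:inf
step 2: dist = v0:5,v1:0,v2:inf,v3:inf,v4:12,v5:13,v6:inf,v7:inf
step 3: dist = v0:5,v1:0,v2:inf,v3:21,v4:12,v5:13,v6:inf,v7:inf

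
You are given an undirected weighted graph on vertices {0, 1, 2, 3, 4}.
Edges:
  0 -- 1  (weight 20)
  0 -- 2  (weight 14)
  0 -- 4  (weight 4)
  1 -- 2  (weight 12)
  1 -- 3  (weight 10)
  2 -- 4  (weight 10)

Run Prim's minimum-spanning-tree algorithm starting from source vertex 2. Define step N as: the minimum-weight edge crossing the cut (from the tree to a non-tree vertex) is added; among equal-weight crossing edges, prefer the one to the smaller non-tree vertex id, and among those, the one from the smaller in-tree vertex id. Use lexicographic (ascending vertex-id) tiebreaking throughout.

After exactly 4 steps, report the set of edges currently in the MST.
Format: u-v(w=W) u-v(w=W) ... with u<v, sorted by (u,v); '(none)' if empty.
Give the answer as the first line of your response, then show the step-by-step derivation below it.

0-4(w=4) 1-2(w=12) 1-3(w=10) 2-4(w=10)

step 1: add edge 2-4 (w=10); MST = {2-4(w=10)}
step 2: add edge 0-4 (w=4); MST = {0-4(w=4) 2-4(w=10)}
step 3: add edge 1-2 (w=12); MST = {0-4(w=4) 1-2(w=12) 2-4(w=10)}
step 4: add edge 1-3 (w=10); MST = {0-4(w=4) 1-2(w=12) 1-3(w=10) 2-4(w=10)}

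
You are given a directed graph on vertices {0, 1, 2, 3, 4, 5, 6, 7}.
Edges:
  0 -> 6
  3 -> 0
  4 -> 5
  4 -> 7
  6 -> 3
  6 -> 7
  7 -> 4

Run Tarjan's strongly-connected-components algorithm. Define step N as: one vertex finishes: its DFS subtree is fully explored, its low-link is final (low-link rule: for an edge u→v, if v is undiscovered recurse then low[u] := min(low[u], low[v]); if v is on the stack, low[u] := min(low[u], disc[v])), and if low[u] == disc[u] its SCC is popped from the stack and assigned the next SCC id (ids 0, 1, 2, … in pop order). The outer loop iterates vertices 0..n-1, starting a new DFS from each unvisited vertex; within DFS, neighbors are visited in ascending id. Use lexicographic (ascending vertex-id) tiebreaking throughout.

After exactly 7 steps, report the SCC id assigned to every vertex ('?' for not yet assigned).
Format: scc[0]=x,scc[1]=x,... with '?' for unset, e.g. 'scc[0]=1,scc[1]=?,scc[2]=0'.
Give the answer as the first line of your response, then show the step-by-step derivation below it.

scc[0]=2,scc[1]=3,scc[2]=?,scc[3]=2,scc[4]=1,scc[5]=0,scc[6]=2,scc[7]=1

step 1: low=(low[0]=0,low[1]=?,low[2]=?,low[3]=0,low[4]=?,low[5]=?,low[6]=1,low[7]=?); scc=(scc[0]=?,scc[1]=?,scc[2]=?,scc[3]=?,scc[4]=?,scc[5]=?,scc[6]=?,scc[7]=?)
step 2: low=(low[0]=0,low[1]=?,low[2]=?,low[3]=0,low[4]=4,low[5]=5,low[6]=0,low[7]=3); scc=(scc[0]=?,scc[1]=?,scc[2]=?,scc[3]=?,scc[4]=?,scc[5]=0,scc[6]=?,scc[7]=?)
step 3: low=(low[0]=0,low[1]=?,low[2]=?,low[3]=0,low[4]=3,low[5]=5,low[6]=0,low[7]=3); scc=(scc[0]=?,scc[1]=?,scc[2]=?,scc[3]=?,scc[4]=?,scc[5]=0,scc[6]=?,scc[7]=?)
step 4: low=(low[0]=0,low[1]=?,low[2]=?,low[3]=0,low[4]=3,low[5]=5,low[6]=0,low[7]=3); scc=(scc[0]=?,scc[1]=?,scc[2]=?,scc[3]=?,scc[4]=1,scc[5]=0,scc[6]=?,scc[7]=1)
step 5: low=(low[0]=0,low[1]=?,low[2]=?,low[3]=0,low[4]=3,low[5]=5,low[6]=0,low[7]=3); scc=(scc[0]=?,scc[1]=?,scc[2]=?,scc[3]=?,scc[4]=1,scc[5]=0,scc[6]=?,scc[7]=1)
step 6: low=(low[0]=0,low[1]=?,low[2]=?,low[3]=0,low[4]=3,low[5]=5,low[6]=0,low[7]=3); scc=(scc[0]=2,scc[1]=?,scc[2]=?,scc[3]=2,scc[4]=1,scc[5]=0,scc[6]=2,scc[7]=1)
step 7: low=(low[0]=0,low[1]=6,low[2]=?,low[3]=0,low[4]=3,low[5]=5,low[6]=0,low[7]=3); scc=(scc[0]=2,scc[1]=3,scc[2]=?,scc[3]=2,scc[4]=1,scc[5]=0,scc[6]=2,scc[7]=1)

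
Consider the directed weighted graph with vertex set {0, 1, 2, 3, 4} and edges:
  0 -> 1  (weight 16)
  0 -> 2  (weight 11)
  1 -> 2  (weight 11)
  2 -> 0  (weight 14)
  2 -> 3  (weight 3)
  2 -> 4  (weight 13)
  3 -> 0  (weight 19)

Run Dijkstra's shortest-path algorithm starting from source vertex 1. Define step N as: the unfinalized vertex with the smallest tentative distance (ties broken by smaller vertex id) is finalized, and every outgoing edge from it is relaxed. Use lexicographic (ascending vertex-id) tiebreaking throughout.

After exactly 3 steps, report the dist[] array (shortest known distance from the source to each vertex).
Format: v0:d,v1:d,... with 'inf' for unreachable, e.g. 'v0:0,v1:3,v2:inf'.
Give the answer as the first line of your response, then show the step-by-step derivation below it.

v0:25,v1:0,v2:11,v3:14,v4:24

step 1: dist = v0:inf,v1:0,v2:11,v3:inf,v4:inf
step 2: dist = v0:25,v1:0,v2:11,v3:14,v4:24
step 3: dist = v0:25,v1:0,v2:11,v3:14,v4:24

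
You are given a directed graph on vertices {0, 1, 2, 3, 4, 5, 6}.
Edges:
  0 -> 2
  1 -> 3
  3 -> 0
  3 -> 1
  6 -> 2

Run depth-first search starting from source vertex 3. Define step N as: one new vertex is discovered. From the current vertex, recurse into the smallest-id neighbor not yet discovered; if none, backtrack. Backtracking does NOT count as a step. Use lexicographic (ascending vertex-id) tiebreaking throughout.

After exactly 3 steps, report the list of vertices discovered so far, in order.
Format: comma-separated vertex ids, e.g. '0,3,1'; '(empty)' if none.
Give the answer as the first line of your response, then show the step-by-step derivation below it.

3,0,2

step 1: discover 3; path=3; order=3
step 2: discover 0; path=3>0; order=3,0
step 3: discover 2; path=3>0>2; order=3,0,2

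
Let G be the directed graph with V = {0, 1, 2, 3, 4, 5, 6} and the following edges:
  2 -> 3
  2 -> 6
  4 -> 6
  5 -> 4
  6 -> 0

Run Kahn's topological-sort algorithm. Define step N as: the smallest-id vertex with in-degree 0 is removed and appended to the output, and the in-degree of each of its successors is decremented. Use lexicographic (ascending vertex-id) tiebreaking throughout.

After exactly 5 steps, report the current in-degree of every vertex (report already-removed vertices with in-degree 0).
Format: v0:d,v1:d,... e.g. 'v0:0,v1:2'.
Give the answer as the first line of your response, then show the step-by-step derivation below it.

v0:1,v1:0,v2:0,v3:0,v4:0,v5:0,v6:0

step 1: output 1; order=[1]; indeg=(1,0,0,1,1,0,2)
step 2: output 2; order=[1,2]; indeg=(1,0,0,0,1,0,1)
step 3: output 3; order=[1,2,3]; indeg=(1,0,0,0,1,0,1)
step 4: output 5; order=[1,2,3,5]; indeg=(1,0,0,0,0,0,1)
step 5: output 4; order=[1,2,3,5,4]; indeg=(1,0,0,0,0,0,0)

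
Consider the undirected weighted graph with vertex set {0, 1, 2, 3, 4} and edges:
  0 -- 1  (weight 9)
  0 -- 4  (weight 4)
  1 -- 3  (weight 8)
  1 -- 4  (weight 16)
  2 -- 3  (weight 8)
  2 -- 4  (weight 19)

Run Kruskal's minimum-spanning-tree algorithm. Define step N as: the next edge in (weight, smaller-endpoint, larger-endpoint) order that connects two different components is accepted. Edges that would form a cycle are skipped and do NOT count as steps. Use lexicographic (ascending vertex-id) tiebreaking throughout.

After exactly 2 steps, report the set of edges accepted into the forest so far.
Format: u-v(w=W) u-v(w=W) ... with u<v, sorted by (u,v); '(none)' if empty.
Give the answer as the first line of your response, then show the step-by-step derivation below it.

0-4(w=4) 1-3(w=8)

step 1: add edge 0-4 (w=4); MST = {0-4(w=4)}
step 2: add edge 1-3 (w=8); MST = {0-4(w=4) 1-3(w=8)}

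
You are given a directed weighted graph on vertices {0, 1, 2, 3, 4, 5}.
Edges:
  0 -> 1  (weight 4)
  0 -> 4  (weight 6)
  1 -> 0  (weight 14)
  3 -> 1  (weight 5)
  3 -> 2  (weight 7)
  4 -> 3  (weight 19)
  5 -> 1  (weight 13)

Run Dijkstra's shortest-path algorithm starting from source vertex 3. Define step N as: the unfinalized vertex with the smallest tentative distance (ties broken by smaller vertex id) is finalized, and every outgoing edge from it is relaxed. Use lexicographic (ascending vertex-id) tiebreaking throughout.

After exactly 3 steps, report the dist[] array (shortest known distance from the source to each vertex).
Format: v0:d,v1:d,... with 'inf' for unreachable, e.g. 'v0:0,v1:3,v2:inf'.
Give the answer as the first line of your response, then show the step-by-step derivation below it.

v0:19,v1:5,v2:7,v3:0,v4:inf,v5:inf

step 1: dist = v0:inf,v1:5,v2:7,v3:0,v4:inf,v5:inf
step 2: dist = v0:19,v1:5,v2:7,v3:0,v4:inf,v5:inf
step 3: dist = v0:19,v1:5,v2:7,v3:0,v4:inf,v5:inf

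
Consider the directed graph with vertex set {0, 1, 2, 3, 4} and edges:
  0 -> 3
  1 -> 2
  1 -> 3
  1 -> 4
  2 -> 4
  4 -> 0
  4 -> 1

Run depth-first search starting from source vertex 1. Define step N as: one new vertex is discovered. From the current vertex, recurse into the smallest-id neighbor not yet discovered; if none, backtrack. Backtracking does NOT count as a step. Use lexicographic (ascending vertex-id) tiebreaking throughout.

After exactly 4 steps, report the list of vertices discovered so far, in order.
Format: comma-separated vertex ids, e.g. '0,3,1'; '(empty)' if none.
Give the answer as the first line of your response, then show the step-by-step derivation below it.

1,2,4,0

step 1: discover 1; path=1; order=1
step 2: discover 2; path=1>2; order=1,2
step 3: discover 4; path=1>2>4; order=1,2,4
step 4: discover 0; path=1>2>4>0; order=1,2,4,0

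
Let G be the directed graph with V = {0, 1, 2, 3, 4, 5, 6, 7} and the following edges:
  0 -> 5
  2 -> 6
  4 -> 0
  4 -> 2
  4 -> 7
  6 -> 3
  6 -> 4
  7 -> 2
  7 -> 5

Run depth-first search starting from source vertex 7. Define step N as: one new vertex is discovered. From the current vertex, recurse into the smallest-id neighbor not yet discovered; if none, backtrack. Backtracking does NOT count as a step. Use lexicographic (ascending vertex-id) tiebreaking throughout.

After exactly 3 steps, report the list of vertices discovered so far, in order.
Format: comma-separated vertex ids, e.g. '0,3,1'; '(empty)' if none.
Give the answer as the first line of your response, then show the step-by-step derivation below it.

7,2,6

step 1: discover 7; path=7; order=7
step 2: discover 2; path=7>2; order=7,2
step 3: discover 6; path=7>2>6; order=7,2,6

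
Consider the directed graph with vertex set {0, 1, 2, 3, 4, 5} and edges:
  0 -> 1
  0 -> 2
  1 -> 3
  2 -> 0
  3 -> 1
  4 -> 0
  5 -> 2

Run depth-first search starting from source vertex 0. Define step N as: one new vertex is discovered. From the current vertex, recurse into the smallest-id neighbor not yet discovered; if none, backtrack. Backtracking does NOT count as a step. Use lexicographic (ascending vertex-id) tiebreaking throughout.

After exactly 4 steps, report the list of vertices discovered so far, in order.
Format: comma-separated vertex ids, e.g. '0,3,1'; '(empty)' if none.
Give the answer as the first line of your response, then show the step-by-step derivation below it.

0,1,3,2

step 1: discover 0; path=0; order=0
step 2: discover 1; path=0>1; order=0,1
step 3: discover 3; path=0>1>3; order=0,1,3
step 4: discover 2; path=0>2; order=0,1,3,2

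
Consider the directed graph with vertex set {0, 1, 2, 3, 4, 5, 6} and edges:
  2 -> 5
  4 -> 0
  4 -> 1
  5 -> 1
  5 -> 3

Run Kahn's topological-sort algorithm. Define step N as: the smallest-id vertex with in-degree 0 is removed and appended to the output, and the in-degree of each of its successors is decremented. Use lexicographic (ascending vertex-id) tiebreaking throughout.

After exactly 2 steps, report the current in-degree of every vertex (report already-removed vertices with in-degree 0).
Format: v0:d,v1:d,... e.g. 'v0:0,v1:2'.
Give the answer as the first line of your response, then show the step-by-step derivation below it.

v0:0,v1:1,v2:0,v3:1,v4:0,v5:0,v6:0

step 1: output 2; order=[2]; indeg=(1,2,0,1,0,0,0)
step 2: output 4; order=[2,4]; indeg=(0,1,0,1,0,0,0)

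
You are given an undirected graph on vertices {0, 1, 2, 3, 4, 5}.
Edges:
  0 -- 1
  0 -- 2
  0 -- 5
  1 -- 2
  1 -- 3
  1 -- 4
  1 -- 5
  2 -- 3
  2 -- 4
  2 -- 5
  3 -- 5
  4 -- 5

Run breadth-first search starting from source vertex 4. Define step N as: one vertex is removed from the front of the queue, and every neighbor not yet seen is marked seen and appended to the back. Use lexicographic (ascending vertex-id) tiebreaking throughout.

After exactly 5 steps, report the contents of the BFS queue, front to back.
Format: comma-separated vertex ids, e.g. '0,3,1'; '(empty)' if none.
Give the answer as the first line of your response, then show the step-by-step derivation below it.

3

step 1: dequeue 4; queue=[1,2,5]; order=4
step 2: dequeue 1; queue=[2,5,0,3]; order=4,1
step 3: dequeue 2; queue=[5,0,3]; order=4,1,2
step 4: dequeue 5; queue=[0,3]; order=4,1,2,5
step 5: dequeue 0; queue=[3]; order=4,1,2,5,0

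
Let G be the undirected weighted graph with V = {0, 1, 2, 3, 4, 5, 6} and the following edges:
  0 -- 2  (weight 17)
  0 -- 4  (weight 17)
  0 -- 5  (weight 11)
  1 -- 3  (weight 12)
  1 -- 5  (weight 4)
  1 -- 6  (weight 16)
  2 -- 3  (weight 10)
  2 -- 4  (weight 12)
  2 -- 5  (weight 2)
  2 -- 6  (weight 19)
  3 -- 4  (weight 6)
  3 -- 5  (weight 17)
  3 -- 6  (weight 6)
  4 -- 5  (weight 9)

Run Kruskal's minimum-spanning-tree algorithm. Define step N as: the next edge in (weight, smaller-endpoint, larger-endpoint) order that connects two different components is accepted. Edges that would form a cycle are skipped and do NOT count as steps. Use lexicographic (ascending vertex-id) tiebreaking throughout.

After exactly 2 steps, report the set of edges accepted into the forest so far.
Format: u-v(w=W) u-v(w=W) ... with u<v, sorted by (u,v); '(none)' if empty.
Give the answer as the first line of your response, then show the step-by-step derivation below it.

1-5(w=4) 2-5(w=2)

step 1: add edge 2-5 (w=2); MST = {2-5(w=2)}
step 2: add edge 1-5 (w=4); MST = {1-5(w=4) 2-5(w=2)}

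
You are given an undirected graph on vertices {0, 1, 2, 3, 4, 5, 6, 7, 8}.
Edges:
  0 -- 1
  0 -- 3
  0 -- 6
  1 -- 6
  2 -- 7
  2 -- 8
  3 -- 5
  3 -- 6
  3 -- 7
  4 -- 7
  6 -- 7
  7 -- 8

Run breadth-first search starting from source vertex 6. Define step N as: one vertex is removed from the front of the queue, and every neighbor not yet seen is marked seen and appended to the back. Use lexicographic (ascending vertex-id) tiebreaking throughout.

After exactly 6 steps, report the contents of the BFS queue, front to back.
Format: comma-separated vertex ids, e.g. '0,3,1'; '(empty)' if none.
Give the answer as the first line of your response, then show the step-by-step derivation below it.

2,4,8

step 1: dequeue 6; queue=[0,1,3,7]; order=6
step 2: dequeue 0; queue=[1,3,7]; order=6,0
step 3: dequeue 1; queue=[3,7]; order=6,0,1
step 4: dequeue 3; queue=[7,5]; order=6,0,1,3
step 5: dequeue 7; queue=[5,2,4,8]; order=6,0,1,3,7
step 6: dequeue 5; queue=[2,4,8]; order=6,0,1,3,7,5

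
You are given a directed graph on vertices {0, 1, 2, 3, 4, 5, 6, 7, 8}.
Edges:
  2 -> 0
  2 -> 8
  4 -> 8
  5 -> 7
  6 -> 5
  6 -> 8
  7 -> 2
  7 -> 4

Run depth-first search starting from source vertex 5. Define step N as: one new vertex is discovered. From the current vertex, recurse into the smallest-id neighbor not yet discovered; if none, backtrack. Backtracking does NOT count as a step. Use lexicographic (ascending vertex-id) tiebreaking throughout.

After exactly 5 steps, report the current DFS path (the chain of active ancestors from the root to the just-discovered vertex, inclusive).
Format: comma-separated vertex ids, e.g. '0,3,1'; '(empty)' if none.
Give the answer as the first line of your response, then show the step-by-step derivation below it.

5,7,2,8

step 1: discover 5; path=5; order=5
step 2: discover 7; path=5>7; order=5,7
step 3: discover 2; path=5>7>2; order=5,7,2
step 4: discover 0; path=5>7>2>0; order=5,7,2,0
step 5: discover 8; path=5>7>2>8; order=5,7,2,0,8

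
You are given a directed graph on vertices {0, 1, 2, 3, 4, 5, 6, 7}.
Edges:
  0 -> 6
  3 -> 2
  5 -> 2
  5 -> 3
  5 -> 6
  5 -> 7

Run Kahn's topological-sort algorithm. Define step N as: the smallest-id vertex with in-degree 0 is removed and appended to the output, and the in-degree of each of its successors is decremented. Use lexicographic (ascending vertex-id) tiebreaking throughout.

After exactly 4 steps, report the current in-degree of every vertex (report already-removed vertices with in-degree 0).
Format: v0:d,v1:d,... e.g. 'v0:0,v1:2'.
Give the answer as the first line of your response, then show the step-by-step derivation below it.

v0:0,v1:0,v2:1,v3:0,v4:0,v5:0,v6:0,v7:0

step 1: output 0; order=[0]; indeg=(0,0,2,1,0,0,1,1)
step 2: output 1; order=[0,1]; indeg=(0,0,2,1,0,0,1,1)
step 3: output 4; order=[0,1,4]; indeg=(0,0,2,1,0,0,1,1)
step 4: output 5; order=[0,1,4,5]; indeg=(0,0,1,0,0,0,0,0)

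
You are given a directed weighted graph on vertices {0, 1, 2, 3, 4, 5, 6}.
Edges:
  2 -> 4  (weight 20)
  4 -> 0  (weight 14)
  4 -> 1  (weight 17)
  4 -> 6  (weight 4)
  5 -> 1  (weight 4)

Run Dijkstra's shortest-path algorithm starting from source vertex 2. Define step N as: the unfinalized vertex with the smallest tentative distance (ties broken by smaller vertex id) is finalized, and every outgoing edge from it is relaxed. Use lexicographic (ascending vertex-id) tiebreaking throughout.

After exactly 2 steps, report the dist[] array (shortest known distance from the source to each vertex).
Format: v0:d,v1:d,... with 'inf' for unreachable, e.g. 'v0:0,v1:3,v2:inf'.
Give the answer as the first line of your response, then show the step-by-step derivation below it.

v0:34,v1:37,v2:0,v3:inf,v4:20,v5:inf,v6:24

step 1: dist = v0:inf,v1:inf,v2:0,v3:inf,v4:20,v5:inf,v6:inf
step 2: dist = v0:34,v1:37,v2:0,v3:inf,v4:20,v5:inf,v6:24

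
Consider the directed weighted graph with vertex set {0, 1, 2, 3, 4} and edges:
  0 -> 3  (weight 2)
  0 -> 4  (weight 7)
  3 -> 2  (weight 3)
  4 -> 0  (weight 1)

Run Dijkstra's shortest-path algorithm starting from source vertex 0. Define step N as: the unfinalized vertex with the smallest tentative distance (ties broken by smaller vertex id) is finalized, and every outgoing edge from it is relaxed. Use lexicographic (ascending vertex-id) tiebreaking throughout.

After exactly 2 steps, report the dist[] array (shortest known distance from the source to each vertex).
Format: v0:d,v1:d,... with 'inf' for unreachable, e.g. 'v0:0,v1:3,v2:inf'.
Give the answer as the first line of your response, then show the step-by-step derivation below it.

v0:0,v1:inf,v2:5,v3:2,v4:7

step 1: dist = v0:0,v1:inf,v2:inf,v3:2,v4:7
step 2: dist = v0:0,v1:inf,v2:5,v3:2,v4:7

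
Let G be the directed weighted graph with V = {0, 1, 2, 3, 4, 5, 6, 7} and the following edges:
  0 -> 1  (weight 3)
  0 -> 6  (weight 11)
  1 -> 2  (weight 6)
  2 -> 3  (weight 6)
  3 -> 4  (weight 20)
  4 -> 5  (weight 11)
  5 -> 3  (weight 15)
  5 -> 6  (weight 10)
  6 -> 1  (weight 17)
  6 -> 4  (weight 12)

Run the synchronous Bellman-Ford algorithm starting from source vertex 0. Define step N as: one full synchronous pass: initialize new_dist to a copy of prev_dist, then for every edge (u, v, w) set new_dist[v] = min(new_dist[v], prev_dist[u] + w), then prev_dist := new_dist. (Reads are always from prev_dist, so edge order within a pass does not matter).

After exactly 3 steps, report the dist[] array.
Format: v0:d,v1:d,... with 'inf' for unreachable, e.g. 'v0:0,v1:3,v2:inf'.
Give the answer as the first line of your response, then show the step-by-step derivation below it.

v0:0,v1:3,v2:9,v3:15,v4:23,v5:34,v6:11,v7:inf

step 1: dist = v0:0,v1:3,v2:inf,v3:inf,v4:inf,v5:inf,v6:11,v7:inf
step 2: dist = v0:0,v1:3,v2:9,v3:inf,v4:23,v5:inf,v6:11,v7:inf
step 3: dist = v0:0,v1:3,v2:9,v3:15,v4:23,v5:34,v6:11,v7:inf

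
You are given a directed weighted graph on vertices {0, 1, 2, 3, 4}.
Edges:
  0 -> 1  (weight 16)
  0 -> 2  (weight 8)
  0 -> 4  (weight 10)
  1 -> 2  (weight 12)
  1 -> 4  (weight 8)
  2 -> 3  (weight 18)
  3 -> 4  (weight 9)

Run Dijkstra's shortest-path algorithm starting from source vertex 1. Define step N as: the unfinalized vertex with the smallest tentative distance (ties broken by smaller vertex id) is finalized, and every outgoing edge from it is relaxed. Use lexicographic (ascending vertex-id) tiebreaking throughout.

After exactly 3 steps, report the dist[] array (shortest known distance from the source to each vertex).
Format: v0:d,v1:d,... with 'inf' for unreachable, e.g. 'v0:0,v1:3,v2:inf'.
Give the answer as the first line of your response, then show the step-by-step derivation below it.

v0:inf,v1:0,v2:12,v3:30,v4:8

step 1: dist = v0:inf,v1:0,v2:12,v3:inf,v4:8
step 2: dist = v0:inf,v1:0,v2:12,v3:inf,v4:8
step 3: dist = v0:inf,v1:0,v2:12,v3:30,v4:8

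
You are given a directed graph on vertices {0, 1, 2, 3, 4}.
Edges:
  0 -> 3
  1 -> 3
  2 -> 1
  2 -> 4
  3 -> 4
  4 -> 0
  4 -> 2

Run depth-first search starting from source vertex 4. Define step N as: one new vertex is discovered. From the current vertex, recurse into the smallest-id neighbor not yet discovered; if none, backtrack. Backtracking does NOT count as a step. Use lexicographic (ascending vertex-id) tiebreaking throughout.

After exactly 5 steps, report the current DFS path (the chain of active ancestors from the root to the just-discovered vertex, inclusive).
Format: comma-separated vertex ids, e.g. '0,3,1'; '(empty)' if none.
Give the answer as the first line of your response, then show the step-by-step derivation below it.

4,2,1

step 1: discover 4; path=4; order=4
step 2: discover 0; path=4>0; order=4,0
step 3: discover 3; path=4>0>3; order=4,0,3
step 4: discover 2; path=4>2; order=4,0,3,2
step 5: discover 1; path=4>2>1; order=4,0,3,2,1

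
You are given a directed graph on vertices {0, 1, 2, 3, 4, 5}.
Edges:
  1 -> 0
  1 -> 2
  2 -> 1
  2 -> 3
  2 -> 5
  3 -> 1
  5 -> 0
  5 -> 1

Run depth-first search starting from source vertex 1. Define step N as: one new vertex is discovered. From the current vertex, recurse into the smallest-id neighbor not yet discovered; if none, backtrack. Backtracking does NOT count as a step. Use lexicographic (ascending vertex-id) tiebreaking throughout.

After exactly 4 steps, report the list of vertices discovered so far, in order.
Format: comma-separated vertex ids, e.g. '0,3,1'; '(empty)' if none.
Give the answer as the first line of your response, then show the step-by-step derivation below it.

1,0,2,3

step 1: discover 1; path=1; order=1
step 2: discover 0; path=1>0; order=1,0
step 3: discover 2; path=1>2; order=1,0,2
step 4: discover 3; path=1>2>3; order=1,0,2,3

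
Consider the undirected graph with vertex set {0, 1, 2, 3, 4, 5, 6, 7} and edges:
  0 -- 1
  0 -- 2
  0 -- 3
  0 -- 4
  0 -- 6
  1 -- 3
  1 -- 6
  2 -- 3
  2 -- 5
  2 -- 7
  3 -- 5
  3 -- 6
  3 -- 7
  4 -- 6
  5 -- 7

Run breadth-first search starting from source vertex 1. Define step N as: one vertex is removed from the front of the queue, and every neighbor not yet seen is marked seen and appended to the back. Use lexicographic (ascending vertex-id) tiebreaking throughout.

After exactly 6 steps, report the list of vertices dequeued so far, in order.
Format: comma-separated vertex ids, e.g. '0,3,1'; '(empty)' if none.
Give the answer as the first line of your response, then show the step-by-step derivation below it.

1,0,3,6,2,4

step 1: dequeue 1; queue=[0,3,6]; order=1
step 2: dequeue 0; queue=[3,6,2,4]; order=1,0
step 3: dequeue 3; queue=[6,2,4,5,7]; order=1,0,3
step 4: dequeue 6; queue=[2,4,5,7]; order=1,0,3,6
step 5: dequeue 2; queue=[4,5,7]; order=1,0,3,6,2
step 6: dequeue 4; queue=[5,7]; order=1,0,3,6,2,4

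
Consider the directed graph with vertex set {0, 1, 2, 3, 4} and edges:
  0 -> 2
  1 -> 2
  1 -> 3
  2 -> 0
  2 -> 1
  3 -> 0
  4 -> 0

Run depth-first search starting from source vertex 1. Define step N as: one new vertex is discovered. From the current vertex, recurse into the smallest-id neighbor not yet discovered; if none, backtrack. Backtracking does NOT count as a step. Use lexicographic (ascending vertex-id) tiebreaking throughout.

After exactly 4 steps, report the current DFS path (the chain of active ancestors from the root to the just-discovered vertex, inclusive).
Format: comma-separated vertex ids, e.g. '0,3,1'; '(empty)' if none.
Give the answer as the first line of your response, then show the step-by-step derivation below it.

1,3

step 1: discover 1; path=1; order=1
step 2: discover 2; path=1>2; order=1,2
step 3: discover 0; path=1>2>0; order=1,2,0
step 4: discover 3; path=1>3; order=1,2,0,3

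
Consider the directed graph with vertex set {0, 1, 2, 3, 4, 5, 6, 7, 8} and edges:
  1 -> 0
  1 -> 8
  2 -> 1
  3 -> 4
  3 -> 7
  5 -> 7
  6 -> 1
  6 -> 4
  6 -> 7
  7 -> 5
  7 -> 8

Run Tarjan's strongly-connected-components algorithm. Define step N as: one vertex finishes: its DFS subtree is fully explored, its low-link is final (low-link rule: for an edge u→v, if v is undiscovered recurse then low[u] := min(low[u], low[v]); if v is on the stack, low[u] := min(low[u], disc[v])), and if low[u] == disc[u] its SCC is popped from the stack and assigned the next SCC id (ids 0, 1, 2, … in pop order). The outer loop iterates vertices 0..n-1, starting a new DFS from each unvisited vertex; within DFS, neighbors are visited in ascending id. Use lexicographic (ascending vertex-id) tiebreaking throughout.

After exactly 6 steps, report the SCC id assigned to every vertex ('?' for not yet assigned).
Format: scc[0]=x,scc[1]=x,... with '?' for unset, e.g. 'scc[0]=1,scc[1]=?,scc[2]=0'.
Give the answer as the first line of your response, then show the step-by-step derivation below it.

scc[0]=0,scc[1]=2,scc[2]=3,scc[3]=?,scc[4]=4,scc[5]=?,scc[6]=?,scc[7]=?,scc[8]=1

step 1: low=(low[0]=0,low[1]=?,low[2]=?,low[3]=?,low[4]=?,low[5]=?,low[6]=?,low[7]=?,low[8]=?); scc=(scc[0]=0,scc[1]=?,scc[2]=?,scc[3]=?,scc[4]=?,scc[5]=?,scc[6]=?,scc[7]=?,scc[8]=?)
step 2: low=(low[0]=0,low[1]=1,low[2]=?,low[3]=?,low[4]=?,low[5]=?,low[6]=?,low[7]=?,low[8]=2); scc=(scc[0]=0,scc[1]=?,scc[2]=?,scc[3]=?,scc[4]=?,scc[5]=?,scc[6]=?,scc[7]=?,scc[8]=1)
step 3: low=(low[0]=0,low[1]=1,low[2]=?,low[3]=?,low[4]=?,low[5]=?,low[6]=?,low[7]=?,low[8]=2); scc=(scc[0]=0,scc[1]=2,scc[2]=?,scc[3]=?,scc[4]=?,scc[5]=?,scc[6]=?,scc[7]=?,scc[8]=1)
step 4: low=(low[0]=0,low[1]=1,low[2]=3,low[3]=?,low[4]=?,low[5]=?,low[6]=?,low[7]=?,low[8]=2); scc=(scc[0]=0,scc[1]=2,scc[2]=3,scc[3]=?,scc[4]=?,scc[5]=?,scc[6]=?,scc[7]=?,scc[8]=1)
step 5: low=(low[0]=0,low[1]=1,low[2]=3,low[3]=4,low[4]=5,low[5]=?,low[6]=?,low[7]=?,low[8]=2); scc=(scc[0]=0,scc[1]=2,scc[2]=3,scc[3]=?,scc[4]=4,scc[5]=?,scc[6]=?,scc[7]=?,scc[8]=1)
step 6: low=(low[0]=0,low[1]=1,low[2]=3,low[3]=4,low[4]=5,low[5]=6,low[6]=?,low[7]=6,low[8]=2); scc=(scc[0]=0,scc[1]=2,scc[2]=3,scc[3]=?,scc[4]=4,scc[5]=?,scc[6]=?,scc[7]=?,scc[8]=1)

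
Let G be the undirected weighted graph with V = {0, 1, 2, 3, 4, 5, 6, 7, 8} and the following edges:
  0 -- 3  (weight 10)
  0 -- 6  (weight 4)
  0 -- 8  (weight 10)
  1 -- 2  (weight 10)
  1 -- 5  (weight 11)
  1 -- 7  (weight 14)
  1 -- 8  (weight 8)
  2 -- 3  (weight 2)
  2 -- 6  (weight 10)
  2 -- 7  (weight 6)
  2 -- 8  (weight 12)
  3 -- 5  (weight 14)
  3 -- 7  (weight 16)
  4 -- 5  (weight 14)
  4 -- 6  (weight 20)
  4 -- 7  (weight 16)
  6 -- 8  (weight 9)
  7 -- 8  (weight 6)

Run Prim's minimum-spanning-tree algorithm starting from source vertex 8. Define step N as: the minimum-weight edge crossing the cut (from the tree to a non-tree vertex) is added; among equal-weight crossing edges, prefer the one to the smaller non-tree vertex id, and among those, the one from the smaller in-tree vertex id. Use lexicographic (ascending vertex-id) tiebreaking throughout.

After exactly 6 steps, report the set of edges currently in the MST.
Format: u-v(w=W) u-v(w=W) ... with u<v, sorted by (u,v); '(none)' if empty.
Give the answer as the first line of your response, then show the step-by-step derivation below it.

0-6(w=4) 1-8(w=8) 2-3(w=2) 2-7(w=6) 6-8(w=9) 7-8(w=6)

step 1: add edge 7-8 (w=6); MST = {7-8(w=6)}
step 2: add edge 2-7 (w=6); MST = {2-7(w=6) 7-8(w=6)}
step 3: add edge 2-3 (w=2); MST = {2-3(w=2) 2-7(w=6) 7-8(w=6)}
step 4: add edge 1-8 (w=8); MST = {1-8(w=8) 2-3(w=2) 2-7(w=6) 7-8(w=6)}
step 5: add edge 6-8 (w=9); MST = {1-8(w=8) 2-3(w=2) 2-7(w=6) 6-8(w=9) 7-8(w=6)}
step 6: add edge 0-6 (w=4); MST = {0-6(w=4) 1-8(w=8) 2-3(w=2) 2-7(w=6) 6-8(w=9) 7-8(w=6)}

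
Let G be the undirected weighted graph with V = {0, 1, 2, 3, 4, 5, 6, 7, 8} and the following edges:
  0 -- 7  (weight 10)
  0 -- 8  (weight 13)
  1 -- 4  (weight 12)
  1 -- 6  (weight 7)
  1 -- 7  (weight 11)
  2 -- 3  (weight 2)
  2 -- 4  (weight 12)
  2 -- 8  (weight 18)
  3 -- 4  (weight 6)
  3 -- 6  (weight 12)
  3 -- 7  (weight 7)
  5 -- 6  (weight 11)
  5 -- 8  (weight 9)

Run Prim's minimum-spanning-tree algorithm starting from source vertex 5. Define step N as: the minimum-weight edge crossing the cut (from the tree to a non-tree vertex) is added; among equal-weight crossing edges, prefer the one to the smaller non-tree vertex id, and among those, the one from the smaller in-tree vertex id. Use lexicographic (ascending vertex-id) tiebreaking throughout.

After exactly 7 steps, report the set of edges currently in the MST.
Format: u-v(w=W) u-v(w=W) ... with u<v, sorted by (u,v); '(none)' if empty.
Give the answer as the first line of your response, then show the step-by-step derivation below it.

1-6(w=7) 1-7(w=11) 2-3(w=2) 3-4(w=6) 3-7(w=7) 5-6(w=11) 5-8(w=9)

step 1: add edge 5-8 (w=9); MST = {5-8(w=9)}
step 2: add edge 5-6 (w=11); MST = {5-6(w=11) 5-8(w=9)}
step 3: add edge 1-6 (w=7); MST = {1-6(w=7) 5-6(w=11) 5-8(w=9)}
step 4: add edge 1-7 (w=11); MST = {1-6(w=7) 1-7(w=11) 5-6(w=11) 5-8(w=9)}
step 5: add edge 3-7 (w=7); MST = {1-6(w=7) 1-7(w=11) 3-7(w=7) 5-6(w=11) 5-8(w=9)}
step 6: add edge 2-3 (w=2); MST = {1-6(w=7) 1-7(w=11) 2-3(w=2) 3-7(w=7) 5-6(w=11) 5-8(w=9)}
step 7: add edge 3-4 (w=6); MST = {1-6(w=7) 1-7(w=11) 2-3(w=2) 3-4(w=6) 3-7(w=7) 5-6(w=11) 5-8(w=9)}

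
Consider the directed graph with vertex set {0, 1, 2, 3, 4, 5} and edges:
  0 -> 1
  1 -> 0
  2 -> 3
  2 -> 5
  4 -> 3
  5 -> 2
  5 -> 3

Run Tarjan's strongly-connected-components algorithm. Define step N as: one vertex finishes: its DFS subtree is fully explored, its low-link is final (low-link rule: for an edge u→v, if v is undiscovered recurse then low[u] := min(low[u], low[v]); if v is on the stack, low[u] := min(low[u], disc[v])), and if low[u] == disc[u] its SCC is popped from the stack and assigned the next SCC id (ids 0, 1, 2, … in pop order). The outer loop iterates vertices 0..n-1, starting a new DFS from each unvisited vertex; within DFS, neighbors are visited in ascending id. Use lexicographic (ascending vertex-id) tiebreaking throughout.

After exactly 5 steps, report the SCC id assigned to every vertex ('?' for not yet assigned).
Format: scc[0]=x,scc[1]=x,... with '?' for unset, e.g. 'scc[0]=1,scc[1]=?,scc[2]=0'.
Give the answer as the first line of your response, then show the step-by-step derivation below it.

scc[0]=0,scc[1]=0,scc[2]=2,scc[3]=1,scc[4]=?,scc[5]=2

step 1: low=(low[0]=0,low[1]=0,low[2]=?,low[3]=?,low[4]=?,low[5]=?); scc=(scc[0]=?,scc[1]=?,scc[2]=?,scc[3]=?,scc[4]=?,scc[5]=?)
step 2: low=(low[0]=0,low[1]=0,low[2]=?,low[3]=?,low[4]=?,low[5]=?); scc=(scc[0]=0,scc[1]=0,scc[2]=?,scc[3]=?,scc[4]=?,scc[5]=?)
step 3: low=(low[0]=0,low[1]=0,low[2]=2,low[3]=3,low[4]=?,low[5]=?); scc=(scc[0]=0,scc[1]=0,scc[2]=?,scc[3]=1,scc[4]=?,scc[5]=?)
step 4: low=(low[0]=0,low[1]=0,low[2]=2,low[3]=3,low[4]=?,low[5]=2); scc=(scc[0]=0,scc[1]=0,scc[2]=?,scc[3]=1,scc[4]=?,scc[5]=?)
step 5: low=(low[0]=0,low[1]=0,low[2]=2,low[3]=3,low[4]=?,low[5]=2); scc=(scc[0]=0,scc[1]=0,scc[2]=2,scc[3]=1,scc[4]=?,scc[5]=2)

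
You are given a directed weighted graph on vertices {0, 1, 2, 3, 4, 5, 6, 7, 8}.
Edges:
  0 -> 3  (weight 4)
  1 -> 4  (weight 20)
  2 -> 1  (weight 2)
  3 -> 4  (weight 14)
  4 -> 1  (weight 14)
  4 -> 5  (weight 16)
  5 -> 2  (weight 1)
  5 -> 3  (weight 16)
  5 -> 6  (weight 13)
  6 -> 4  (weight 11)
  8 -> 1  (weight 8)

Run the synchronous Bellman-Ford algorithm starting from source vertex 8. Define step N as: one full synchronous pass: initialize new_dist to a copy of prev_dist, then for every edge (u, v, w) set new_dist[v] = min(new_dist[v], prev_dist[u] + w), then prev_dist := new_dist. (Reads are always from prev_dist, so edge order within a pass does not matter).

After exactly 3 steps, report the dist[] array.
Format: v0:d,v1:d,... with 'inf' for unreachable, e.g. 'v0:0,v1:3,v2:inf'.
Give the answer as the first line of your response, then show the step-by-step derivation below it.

v0:inf,v1:8,v2:inf,v3:inf,v4:28,v5:44,v6:inf,v7:inf,v8:0

step 1: dist = v0:inf,v1:8,v2:inf,v3:inf,v4:inf,v5:inf,v6:inf,v7:inf,v8:0
step 2: dist = v0:inf,v1:8,v2:inf,v3:inf,v4:28,v5:inf,v6:inf,v7:inf,v8:0
step 3: dist = v0:inf,v1:8,v2:inf,v3:inf,v4:28,v5:44,v6:inf,v7:inf,v8:0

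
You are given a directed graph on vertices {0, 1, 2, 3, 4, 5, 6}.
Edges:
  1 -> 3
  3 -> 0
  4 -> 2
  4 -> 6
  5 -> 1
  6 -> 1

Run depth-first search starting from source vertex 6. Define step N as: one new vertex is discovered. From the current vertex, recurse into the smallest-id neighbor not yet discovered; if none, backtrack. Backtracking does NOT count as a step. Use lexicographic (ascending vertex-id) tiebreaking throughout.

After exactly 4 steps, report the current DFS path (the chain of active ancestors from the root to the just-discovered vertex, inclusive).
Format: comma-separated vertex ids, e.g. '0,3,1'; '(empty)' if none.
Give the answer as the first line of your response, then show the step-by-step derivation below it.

6,1,3,0

step 1: discover 6; path=6; order=6
step 2: discover 1; path=6>1; order=6,1
step 3: discover 3; path=6>1>3; order=6,1,3
step 4: discover 0; path=6>1>3>0; order=6,1,3,0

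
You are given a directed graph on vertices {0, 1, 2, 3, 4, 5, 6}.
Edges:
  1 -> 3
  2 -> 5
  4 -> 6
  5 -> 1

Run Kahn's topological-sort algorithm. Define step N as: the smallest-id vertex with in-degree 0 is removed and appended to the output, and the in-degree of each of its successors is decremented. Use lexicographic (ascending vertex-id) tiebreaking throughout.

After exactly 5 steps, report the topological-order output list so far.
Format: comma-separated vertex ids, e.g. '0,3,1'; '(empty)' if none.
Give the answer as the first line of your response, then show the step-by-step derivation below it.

0,2,4,5,1

step 1: output 0; order=[0]; indeg=(0,1,0,1,0,1,1)
step 2: output 2; order=[0,2]; indeg=(0,1,0,1,0,0,1)
step 3: output 4; order=[0,2,4]; indeg=(0,1,0,1,0,0,0)
step 4: output 5; order=[0,2,4,5]; indeg=(0,0,0,1,0,0,0)
step 5: output 1; order=[0,2,4,5,1]; indeg=(0,0,0,0,0,0,0)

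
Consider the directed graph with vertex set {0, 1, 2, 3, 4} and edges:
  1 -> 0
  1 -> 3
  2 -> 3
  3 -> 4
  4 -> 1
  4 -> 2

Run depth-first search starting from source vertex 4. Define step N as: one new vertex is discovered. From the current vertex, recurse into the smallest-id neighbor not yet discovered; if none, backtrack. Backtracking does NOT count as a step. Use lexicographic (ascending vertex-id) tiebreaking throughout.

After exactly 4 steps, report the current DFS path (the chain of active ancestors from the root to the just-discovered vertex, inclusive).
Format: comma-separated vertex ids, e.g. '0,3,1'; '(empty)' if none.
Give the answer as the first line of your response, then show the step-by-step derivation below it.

4,1,3

step 1: discover 4; path=4; order=4
step 2: discover 1; path=4>1; order=4,1
step 3: discover 0; path=4>1>0; order=4,1,0
step 4: discover 3; path=4>1>3; order=4,1,0,3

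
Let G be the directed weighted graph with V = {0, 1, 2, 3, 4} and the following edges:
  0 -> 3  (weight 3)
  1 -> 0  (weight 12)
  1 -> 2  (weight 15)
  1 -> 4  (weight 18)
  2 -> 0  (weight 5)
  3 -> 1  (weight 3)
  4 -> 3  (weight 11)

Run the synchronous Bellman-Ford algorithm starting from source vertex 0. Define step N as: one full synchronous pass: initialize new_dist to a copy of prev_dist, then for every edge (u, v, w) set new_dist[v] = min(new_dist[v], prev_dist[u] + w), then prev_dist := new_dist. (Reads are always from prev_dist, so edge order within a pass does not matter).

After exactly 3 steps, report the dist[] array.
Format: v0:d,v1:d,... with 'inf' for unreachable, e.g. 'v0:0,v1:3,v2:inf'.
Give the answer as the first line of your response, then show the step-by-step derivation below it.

v0:0,v1:6,v2:21,v3:3,v4:24

step 1: dist = v0:0,v1:inf,v2:inf,v3:3,v4:inf
step 2: dist = v0:0,v1:6,v2:inf,v3:3,v4:inf
step 3: dist = v0:0,v1:6,v2:21,v3:3,v4:24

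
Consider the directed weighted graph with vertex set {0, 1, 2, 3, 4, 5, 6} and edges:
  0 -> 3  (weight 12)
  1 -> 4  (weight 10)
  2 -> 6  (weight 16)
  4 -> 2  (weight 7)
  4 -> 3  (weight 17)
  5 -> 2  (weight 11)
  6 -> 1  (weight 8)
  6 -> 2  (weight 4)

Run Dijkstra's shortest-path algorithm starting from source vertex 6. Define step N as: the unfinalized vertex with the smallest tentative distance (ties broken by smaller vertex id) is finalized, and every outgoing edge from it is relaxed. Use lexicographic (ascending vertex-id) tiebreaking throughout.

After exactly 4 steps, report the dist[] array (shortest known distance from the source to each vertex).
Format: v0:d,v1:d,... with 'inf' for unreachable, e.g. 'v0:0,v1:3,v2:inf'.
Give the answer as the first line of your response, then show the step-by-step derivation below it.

v0:inf,v1:8,v2:4,v3:35,v4:18,v5:inf,v6:0

step 1: dist = v0:inf,v1:8,v2:4,v3:inf,v4:inf,v5:inf,v6:0
step 2: dist = v0:inf,v1:8,v2:4,v3:inf,v4:inf,v5:inf,v6:0
step 3: dist = v0:inf,v1:8,v2:4,v3:inf,v4:18,v5:inf,v6:0
step 4: dist = v0:inf,v1:8,v2:4,v3:35,v4:18,v5:inf,v6:0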